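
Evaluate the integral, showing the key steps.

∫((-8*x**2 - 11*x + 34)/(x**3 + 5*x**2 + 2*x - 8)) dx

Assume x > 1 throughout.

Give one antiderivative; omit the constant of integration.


Step 1. Decompose ∫((-8*x**2 - 11*x + 34)/(x**3 + 5*x**2 + 2*x - 8)) dx by partial fractions, (-8*x**2 - 11*x + 34)/(x**3 + 5*x**2 + 2*x - 8) = -5/(x + 4) - 4/(x + 2) + 1/(x - 1): now ∫(1/(x - 1)) dx + ∫(-4/(x + 2)) dx + ∫(-5/(x + 4)) dx.
Step 2. Evaluate the standard form [assuming x > -4]: now -5*log(x + 4) + ∫(1/(x - 1)) dx + ∫(-4/(x + 2)) dx.
Step 3. Evaluate the standard form [assuming x > 1]: now log(x - 1) - 5*log(x + 4) + ∫(-4/(x + 2)) dx.
Step 4. Evaluate the standard form [assuming x > -2]: now log(x - 1) - 4*log(x + 2) - 5*log(x + 4).
Answer: log(x - 1) - 4*log(x + 2) - 5*log(x + 4).


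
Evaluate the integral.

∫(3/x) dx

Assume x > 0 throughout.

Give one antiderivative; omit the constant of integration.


Answer: 3*log(x).


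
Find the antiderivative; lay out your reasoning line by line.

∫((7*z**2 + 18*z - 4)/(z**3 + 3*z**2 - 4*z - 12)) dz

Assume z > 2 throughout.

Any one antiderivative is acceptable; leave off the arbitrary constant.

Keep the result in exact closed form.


Step 1. Decompose ∫((7*z**2 + 18*z - 4)/(z**3 + 3*z**2 - 4*z - 12)) dz by partial fractions, (7*z**2 + 18*z - 4)/(z**3 + 3*z**2 - 4*z - 12) = 1/(z + 3) + 3/(z + 2) + 3/(z - 2): now ∫(3/(z - 2)) dz + ∫(3/(z + 2)) dz + ∫(1/(z + 3)) dz.
Step 2. Evaluate the standard form [assuming z > -2]: now 3*log(z + 2) + ∫(3/(z - 2)) dz + ∫(1/(z + 3)) dz.
Step 3. Evaluate the standard form [assuming z > 2]: now 3*log(z - 2) + 3*log(z + 2) + ∫(1/(z + 3)) dz.
Step 4. Evaluate the standard form [assuming z > -3]: now 3*log(z - 2) + 3*log(z + 2) + log(z + 3).
Answer: 3*log(z - 2) + 3*log(z + 2) + log(z + 3).


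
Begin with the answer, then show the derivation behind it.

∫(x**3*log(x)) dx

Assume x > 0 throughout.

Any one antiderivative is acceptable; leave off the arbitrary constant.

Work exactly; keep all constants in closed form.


The answer is x**4*log(x)/4 - x**4/16.
Step 1. Integrate ∫(x**3*log(x)) dx by parts with u = log(x), dv = (x**3) dx, so v = x**4/4 [assuming x > 0]: now x**4*log(x)/4 + ∫(-x**3/4) dx.
Step 2. Evaluate the standard form: now x**4*log(x)/4 - x**4/16.
Answer: x**4*log(x)/4 - x**4/16.


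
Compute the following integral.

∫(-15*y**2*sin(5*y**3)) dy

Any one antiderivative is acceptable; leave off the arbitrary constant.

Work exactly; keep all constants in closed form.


Answer: cos(5*y**3).


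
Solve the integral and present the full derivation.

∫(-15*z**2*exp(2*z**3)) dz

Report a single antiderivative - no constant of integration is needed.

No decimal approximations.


Step 1. Substitute u = z**3, turning ∫(-15*z**2*exp(2*z**3)) dz into ∫(-5*exp(2*u)) du: now ∫(-5*exp(2*u)) du.
Step 2. Evaluate the standard form: now -5*exp(2*u)/2.
Step 3. Substitute back u = z**3: now -5*exp(2*z**3)/2.
Answer: -5*exp(2*z**3)/2.


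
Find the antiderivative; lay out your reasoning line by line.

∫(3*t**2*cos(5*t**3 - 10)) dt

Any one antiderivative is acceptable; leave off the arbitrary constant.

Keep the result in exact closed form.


Step 1. Substitute u = t**3 - 2, turning ∫(3*t**2*cos(5*t**3 - 10)) dt into ∫(cos(5*u)) du: now ∫(cos(5*u)) du.
Step 2. Evaluate the standard form: now sin(5*u)/5.
Step 3. Substitute back u = t**3 - 2: now sin(5*t**3 - 10)/5.
Answer: sin(5*t**3 - 10)/5.


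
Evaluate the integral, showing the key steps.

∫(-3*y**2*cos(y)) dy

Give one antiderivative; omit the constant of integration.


Step 1. Integrate ∫(-3*y**2*cos(y)) dy by parts with u = y**2, dv = (-3*cos(y)) dy, so v = -3*sin(y): now -3*y**2*sin(y) + ∫(6*y*sin(y)) dy.
Step 2. Integrate ∫(6*y*sin(y)) dy by parts with u = y, dv = (6*sin(y)) dy, so v = -6*cos(y): now -3*y**2*sin(y) - 6*y*cos(y) + ∫(6*cos(y)) dy.
Step 3. Evaluate the standard form: now -3*y**2*sin(y) - 6*y*cos(y) + 6*sin(y).
Answer: -3*y**2*sin(y) - 6*y*cos(y) + 6*sin(y).


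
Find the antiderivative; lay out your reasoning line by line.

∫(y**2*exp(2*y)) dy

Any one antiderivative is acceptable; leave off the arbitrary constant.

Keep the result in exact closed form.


Step 1. Integrate ∫(y**2*exp(2*y)) dy by parts with u = y**2, dv = (exp(2*y)) dy, so v = exp(2*y)/2: now y**2*exp(2*y)/2 + ∫(-y*exp(2*y)) dy.
Step 2. Integrate ∫(-y*exp(2*y)) dy by parts with u = y, dv = (-exp(2*y)) dy, so v = -exp(2*y)/2: now y**2*exp(2*y)/2 - y*exp(2*y)/2 + ∫(exp(2*y)/2) dy.
Step 3. Evaluate the standard form: now y**2*exp(2*y)/2 - y*exp(2*y)/2 + exp(2*y)/4.
Answer: y**2*exp(2*y)/2 - y*exp(2*y)/2 + exp(2*y)/4.


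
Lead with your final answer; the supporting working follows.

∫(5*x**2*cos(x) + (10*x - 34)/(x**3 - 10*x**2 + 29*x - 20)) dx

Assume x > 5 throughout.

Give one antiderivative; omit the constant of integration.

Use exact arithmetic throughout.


The answer is 5*x**2*sin(x) + 10*x*cos(x) + 4*log(x - 5) - 2*log(x - 4) - 2*log(x - 1) - 10*sin(x).
Step 1. Rewrite: now ∫(5*x**2*cos(x)) dx + ∫((10*x - 34)/(x**3 - 10*x**2 + 29*x - 20)) dx.
Step 2. Integrate ∫(5*x**2*cos(x)) dx by parts with u = x**2, dv = (5*cos(x)) dx, so v = 5*sin(x): now 5*x**2*sin(x) + ∫(-10*x*sin(x)) dx + ∫((10*x - 34)/(x**3 - 10*x**2 + 29*x - 20)) dx.
Step 3. Integrate ∫(-10*x*sin(x)) dx by parts with u = x, dv = (-10*sin(x)) dx, so v = 10*cos(x): now 5*x**2*sin(x) + 10*x*cos(x) + ∫((10*x - 34)/(x**3 - 10*x**2 + 29*x - 20)) dx + ∫(-10*cos(x)) dx.
Step 4. Evaluate the standard form: now 5*x**2*sin(x) + 10*x*cos(x) - 10*sin(x) + ∫((10*x - 34)/(x**3 - 10*x**2 + 29*x - 20)) dx.
Step 5. Decompose ∫((10*x - 34)/(x**3 - 10*x**2 + 29*x - 20)) dx by partial fractions, (10*x - 34)/(x**3 - 10*x**2 + 29*x - 20) = -2/(x - 1) - 2/(x - 4) + 4/(x - 5): now 5*x**2*sin(x) + 10*x*cos(x) - 10*sin(x) + ∫(4/(x - 5)) dx + ∫(-2/(x - 4)) dx + ∫(-2/(x - 1)) dx.
Step 6. Evaluate the standard form [assuming x > 4]: now 5*x**2*sin(x) + 10*x*cos(x) - 2*log(x - 4) - 10*sin(x) + ∫(4/(x - 5)) dx + ∫(-2/(x - 1)) dx.
Step 7. Evaluate the standard form [assuming x > 1]: now 5*x**2*sin(x) + 10*x*cos(x) - 2*log(x - 4) - 2*log(x - 1) - 10*sin(x) + ∫(4/(x - 5)) dx.
Step 8. Evaluate the standard form [assuming x > 5]: now 5*x**2*sin(x) + 10*x*cos(x) + 4*log(x - 5) - 2*log(x - 4) - 2*log(x - 1) - 10*sin(x).
Answer: 5*x**2*sin(x) + 10*x*cos(x) + 4*log(x - 5) - 2*log(x - 4) - 2*log(x - 1) - 10*sin(x).


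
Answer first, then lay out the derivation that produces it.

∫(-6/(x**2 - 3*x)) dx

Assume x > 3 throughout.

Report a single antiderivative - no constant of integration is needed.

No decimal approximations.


The answer is 2*log(x) - 2*log(x - 3).
Step 1. Decompose ∫(-6/(x**2 - 3*x)) dx by partial fractions, -6/(x**2 - 3*x) = -2/(x - 3) + 2/x: now ∫(2/x) dx + ∫(-2/(x - 3)) dx.
Step 2. Evaluate the standard form [assuming x > 0]: now 2*log(x) + ∫(-2/(x - 3)) dx.
Step 3. Evaluate the standard form [assuming x > 3]: now 2*log(x) - 2*log(x - 3).
Answer: 2*log(x) - 2*log(x - 3).


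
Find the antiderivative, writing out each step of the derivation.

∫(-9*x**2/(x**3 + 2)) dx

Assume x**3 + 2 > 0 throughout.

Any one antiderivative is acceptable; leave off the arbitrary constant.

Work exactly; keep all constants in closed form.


Step 1. Substitute u = x**3 + 2, turning ∫(-9*x**2/(x**3 + 2)) dx into ∫(-3/u) du: now ∫(-3/u) du.
Step 2. Evaluate the standard form [assuming u > 0]: now -3*log(u).
Step 3. Substitute back u = x**3 + 2: now -3*log(x**3 + 2).
Answer: -3*log(x**3 + 2).


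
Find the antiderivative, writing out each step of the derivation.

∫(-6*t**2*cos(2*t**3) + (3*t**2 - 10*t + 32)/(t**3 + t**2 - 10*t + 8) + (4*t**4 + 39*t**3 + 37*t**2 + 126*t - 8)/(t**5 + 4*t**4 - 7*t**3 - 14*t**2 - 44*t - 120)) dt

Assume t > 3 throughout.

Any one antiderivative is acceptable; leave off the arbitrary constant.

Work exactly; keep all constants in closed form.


Step 1. Rewrite: now ∫(-6*t**2*cos(2*t**3)) dt + ∫((3*t**2 - 10*t + 32)/(t**3 + t**2 - 10*t + 8)) dt + ∫((4*t**4 + 39*t**3 + 37*t**2 + 126*t - 8)/(t**5 + 4*t**4 - 7*t**3 - 14*t**2 - 44*t - 120)) dt.
Step 2. Decompose ∫((3*t**2 - 10*t + 32)/(t**3 + t**2 - 10*t + 8)) dt by partial fractions, (3*t**2 - 10*t + 32)/(t**3 + t**2 - 10*t + 8) = 4/(t + 4) - 5/(t - 1) + 4/(t - 2): now ∫(-6*t**2*cos(2*t**3)) dt + ∫((4*t**4 + 39*t**3 + 37*t**2 + 126*t - 8)/(t**5 + 4*t**4 - 7*t**3 - 14*t**2 - 44*t - 120)) dt + ∫(4/(t - 2)) dt + ∫(-5/(t - 1)) dt + ∫(4/(t + 4)) dt.
Step 3. Evaluate the standard form [assuming t > 2]: now 4*log(t - 2) + ∫(-6*t**2*cos(2*t**3)) dt + ∫((4*t**4 + 39*t**3 + 37*t**2 + 126*t - 8)/(t**5 + 4*t**4 - 7*t**3 - 14*t**2 - 44*t - 120)) dt + ∫(-5/(t - 1)) dt + ∫(4/(t + 4)) dt.
Step 4. Evaluate the standard form [assuming t > -4]: now 4*log(t - 2) + 4*log(t + 4) + ∫(-6*t**2*cos(2*t**3)) dt + ∫((4*t**4 + 39*t**3 + 37*t**2 + 126*t - 8)/(t**5 + 4*t**4 - 7*t**3 - 14*t**2 - 44*t - 120)) dt + ∫(-5/(t - 1)) dt.
Step 5. Evaluate the standard form [assuming t > 1]: now 4*log(t - 2) - 5*log(t - 1) + 4*log(t + 4) + ∫(-6*t**2*cos(2*t**3)) dt + ∫((4*t**4 + 39*t**3 + 37*t**2 + 126*t - 8)/(t**5 + 4*t**4 - 7*t**3 - 14*t**2 - 44*t - 120)) dt.
Step 6. Substitute u = t**3, turning ∫(-6*t**2*cos(2*t**3)) dt into ∫(-2*cos(2*u)) du: now 4*log(t - 2) - 5*log(t - 1) + 4*log(t + 4) + ∫((4*t**4 + 39*t**3 + 37*t**2 + 126*t - 8)/(t**5 + 4*t**4 - 7*t**3 - 14*t**2 - 44*t - 120)) dt + ∫(-2*cos(2*u)) du.
Step 7. Evaluate the standard form: now 4*log(t - 2) - 5*log(t - 1) + 4*log(t + 4) - sin(2*u) + ∫((4*t**4 + 39*t**3 + 37*t**2 + 126*t - 8)/(t**5 + 4*t**4 - 7*t**3 - 14*t**2 - 44*t - 120)) dt.
Step 8. Substitute back u = t**3: now 4*log(t - 2) - 5*log(t - 1) + 4*log(t + 4) - sin(2*t**3) + ∫((4*t**4 + 39*t**3 + 37*t**2 + 126*t - 8)/(t**5 + 4*t**4 - 7*t**3 - 14*t**2 - 44*t - 120)) dt.
Step 9. Decompose ∫((4*t**4 + 39*t**3 + 37*t**2 + 126*t - 8)/(t**5 + 4*t**4 - 7*t**3 - 14*t**2 - 44*t - 120)) dt by partial fractions, (4*t**4 + 39*t**3 + 37*t**2 + 126*t - 8)/(t**5 + 4*t**4 - 7*t**3 - 14*t**2 - 44*t - 120) = 2/(t**2 + 4) - 3/(t + 5) + 3/(t + 2) + 4/(t - 3): now 4*log(t - 2) - 5*log(t - 1) + 4*log(t + 4) - sin(2*t**3) + ∫(4/(t - 3)) dt + ∫(3/(t + 2)) dt + ∫(-3/(t + 5)) dt + ∫(2/(t**2 + 4)) dt.
Step 10. Evaluate the standard form [assuming t > 3]: now 4*log(t - 3) + 4*log(t - 2) - 5*log(t - 1) + 4*log(t + 4) - sin(2*t**3) + ∫(3/(t + 2)) dt + ∫(-3/(t + 5)) dt + ∫(2/(t**2 + 4)) dt.
Step 11. Evaluate the standard form [assuming t > -5]: now 4*log(t - 3) + 4*log(t - 2) - 5*log(t - 1) + 4*log(t + 4) - 3*log(t + 5) - sin(2*t**3) + ∫(3/(t + 2)) dt + ∫(2/(t**2 + 4)) dt.
Step 12. Evaluate the standard form [assuming t > -2]: now 4*log(t - 3) + 4*log(t - 2) - 5*log(t - 1) + 3*log(t + 2) + 4*log(t + 4) - 3*log(t + 5) - sin(2*t**3) + ∫(2/(t**2 + 4)) dt.
Step 13. Evaluate the standard form: now 4*log(t - 3) + 4*log(t - 2) - 5*log(t - 1) + 3*log(t + 2) + 4*log(t + 4) - 3*log(t + 5) - sin(2*t**3) + atan(t/2).
Answer: 4*log(t - 3) + 4*log(t - 2) - 5*log(t - 1) + 3*log(t + 2) + 4*log(t + 4) - 3*log(t + 5) - sin(2*t**3) + atan(t/2).


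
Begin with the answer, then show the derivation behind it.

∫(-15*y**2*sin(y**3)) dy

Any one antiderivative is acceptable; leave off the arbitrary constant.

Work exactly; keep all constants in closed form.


The answer is 5*cos(y**3).
Step 1. Substitute u = y**3, turning ∫(-15*y**2*sin(y**3)) dy into ∫(-5*sin(u)) du: now ∫(-5*sin(u)) du.
Step 2. Evaluate the standard form: now 5*cos(u).
Step 3. Substitute back u = y**3: now 5*cos(y**3).
Answer: 5*cos(y**3).


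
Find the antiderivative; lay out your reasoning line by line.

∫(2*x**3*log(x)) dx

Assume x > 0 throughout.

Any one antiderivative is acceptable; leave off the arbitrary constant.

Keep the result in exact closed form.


Step 1. Integrate ∫(2*x**3*log(x)) dx by parts with u = log(x), dv = (2*x**3) dx, so v = x**4/2 [assuming x > 0]: now x**4*log(x)/2 + ∫(-x**3/2) dx.
Step 2. Evaluate the standard form: now x**4*log(x)/2 - x**4/8.
Answer: x**4*log(x)/2 - x**4/8.


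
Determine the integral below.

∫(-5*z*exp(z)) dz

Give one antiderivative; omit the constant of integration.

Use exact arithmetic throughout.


Answer: -5*z*exp(z) + 5*exp(z).


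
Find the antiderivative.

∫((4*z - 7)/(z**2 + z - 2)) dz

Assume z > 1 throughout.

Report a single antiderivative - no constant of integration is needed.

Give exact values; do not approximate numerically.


Answer: -log(z - 1) + 5*log(z + 2).


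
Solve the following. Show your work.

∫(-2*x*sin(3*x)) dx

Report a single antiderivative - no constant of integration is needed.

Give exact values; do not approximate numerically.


Step 1. Integrate ∫(-2*x*sin(3*x)) dx by parts with u = x, dv = (-2*sin(3*x)) dx, so v = 2*cos(3*x)/3: now 2*x*cos(3*x)/3 + ∫(-2*cos(3*x)/3) dx.
Step 2. Evaluate the standard form: now 2*x*cos(3*x)/3 - 2*sin(3*x)/9.
Answer: 2*x*cos(3*x)/3 - 2*sin(3*x)/9.


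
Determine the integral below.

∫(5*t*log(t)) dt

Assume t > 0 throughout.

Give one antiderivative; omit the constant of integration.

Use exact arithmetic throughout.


Answer: 5*t**2*log(t)/2 - 5*t**2/4.


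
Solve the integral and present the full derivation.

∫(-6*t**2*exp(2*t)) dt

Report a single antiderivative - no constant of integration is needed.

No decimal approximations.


Step 1. Integrate ∫(-6*t**2*exp(2*t)) dt by parts with u = t**2, dv = (-6*exp(2*t)) dt, so v = -3*exp(2*t): now -3*t**2*exp(2*t) + ∫(6*t*exp(2*t)) dt.
Step 2. Integrate ∫(6*t*exp(2*t)) dt by parts with u = t, dv = (6*exp(2*t)) dt, so v = 3*exp(2*t): now -3*t**2*exp(2*t) + 3*t*exp(2*t) + ∫(-3*exp(2*t)) dt.
Step 3. Evaluate the standard form: now -3*t**2*exp(2*t) + 3*t*exp(2*t) - 3*exp(2*t)/2.
Answer: -3*t**2*exp(2*t) + 3*t*exp(2*t) - 3*exp(2*t)/2.


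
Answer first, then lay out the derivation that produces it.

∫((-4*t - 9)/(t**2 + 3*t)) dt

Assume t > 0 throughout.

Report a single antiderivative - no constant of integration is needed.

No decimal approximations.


The answer is -3*log(t) - log(t + 3).
Step 1. Decompose ∫((-4*t - 9)/(t**2 + 3*t)) dt by partial fractions, (-4*t - 9)/(t**2 + 3*t) = -1/(t + 3) - 3/t: now ∫(-3/t) dt + ∫(-1/(t + 3)) dt.
Step 2. Evaluate the standard form [assuming t > 0]: now -3*log(t) + ∫(-1/(t + 3)) dt.
Step 3. Evaluate the standard form [assuming t > -3]: now -3*log(t) - log(t + 3).
Answer: -3*log(t) - log(t + 3).


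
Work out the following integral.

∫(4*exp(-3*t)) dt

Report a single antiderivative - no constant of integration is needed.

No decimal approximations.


Answer: -4*exp(-3*t)/3.


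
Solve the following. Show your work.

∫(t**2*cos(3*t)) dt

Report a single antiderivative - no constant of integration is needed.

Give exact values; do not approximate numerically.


Step 1. Integrate ∫(t**2*cos(3*t)) dt by parts with u = t**2, dv = (cos(3*t)) dt, so v = sin(3*t)/3: now t**2*sin(3*t)/3 + ∫(-2*t*sin(3*t)/3) dt.
Step 2. Integrate ∫(-2*t*sin(3*t)/3) dt by parts with u = t, dv = (-2*sin(3*t)/3) dt, so v = 2*cos(3*t)/9: now t**2*sin(3*t)/3 + 2*t*cos(3*t)/9 + ∫(-2*cos(3*t)/9) dt.
Step 3. Evaluate the standard form: now t**2*sin(3*t)/3 + 2*t*cos(3*t)/9 - 2*sin(3*t)/27.
Answer: t**2*sin(3*t)/3 + 2*t*cos(3*t)/9 - 2*sin(3*t)/27.


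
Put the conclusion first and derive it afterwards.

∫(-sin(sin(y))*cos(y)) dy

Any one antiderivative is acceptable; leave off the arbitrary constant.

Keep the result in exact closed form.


The answer is cos(sin(y)).
Step 1. Substitute u = sin(y), turning ∫(-sin(sin(y))*cos(y)) dy into ∫(-sin(u)) du: now ∫(-sin(u)) du.
Step 2. Evaluate the standard form: now cos(u).
Step 3. Substitute back u = sin(y): now cos(sin(y)).
Answer: cos(sin(y)).


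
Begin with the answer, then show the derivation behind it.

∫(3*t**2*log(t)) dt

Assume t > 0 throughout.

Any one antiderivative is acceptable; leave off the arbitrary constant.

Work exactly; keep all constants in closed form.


The answer is t**3*log(t) - t**3/3.
Step 1. Integrate ∫(3*t**2*log(t)) dt by parts with u = log(t), dv = (3*t**2) dt, so v = t**3 [assuming t > 0]: now t**3*log(t) + ∫(-t**2) dt.
Step 2. Evaluate the standard form: now t**3*log(t) - t**3/3.
Answer: t**3*log(t) - t**3/3.


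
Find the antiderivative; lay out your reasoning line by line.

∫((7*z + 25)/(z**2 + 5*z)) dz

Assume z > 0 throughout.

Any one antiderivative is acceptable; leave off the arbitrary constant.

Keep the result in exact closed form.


Step 1. Decompose ∫((7*z + 25)/(z**2 + 5*z)) dz by partial fractions, (7*z + 25)/(z**2 + 5*z) = 2/(z + 5) + 5/z: now ∫(5/z) dz + ∫(2/(z + 5)) dz.
Step 2. Evaluate the standard form [assuming z > 0]: now 5*log(z) + ∫(2/(z + 5)) dz.
Step 3. Evaluate the standard form [assuming z > -5]: now 5*log(z) + 2*log(z + 5).
Answer: 5*log(z) + 2*log(z + 5).


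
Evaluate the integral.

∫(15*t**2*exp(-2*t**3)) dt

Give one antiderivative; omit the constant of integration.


Answer: -5*exp(-2*t**3)/2.


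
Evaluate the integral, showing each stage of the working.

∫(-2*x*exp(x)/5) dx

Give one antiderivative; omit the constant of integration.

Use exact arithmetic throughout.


Step 1. Integrate ∫(-2*x*exp(x)/5) dx by parts with u = x, dv = (-2*exp(x)/5) dx, so v = -2*exp(x)/5: now -2*x*exp(x)/5 + ∫(2*exp(x)/5) dx.
Step 2. Evaluate the standard form: now -2*x*exp(x)/5 + 2*exp(x)/5.
Answer: -2*x*exp(x)/5 + 2*exp(x)/5.


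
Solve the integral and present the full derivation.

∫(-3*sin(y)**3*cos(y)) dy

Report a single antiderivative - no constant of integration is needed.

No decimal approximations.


Step 1. Substitute u = sin(y), turning ∫(-3*sin(y)**3*cos(y)) dy into ∫(-3*u**3) du: now ∫(-3*u**3) du.
Step 2. Evaluate the standard form: now -3*u**4/4.
Step 3. Substitute back u = sin(y): now -3*sin(y)**4/4.
Answer: -3*sin(y)**4/4.


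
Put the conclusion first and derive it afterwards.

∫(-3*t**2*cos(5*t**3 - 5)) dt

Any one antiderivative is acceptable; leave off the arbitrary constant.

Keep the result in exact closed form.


The answer is -sin(5*t**3 - 5)/5.
Step 1. Substitute u = t**3 - 1, turning ∫(-3*t**2*cos(5*t**3 - 5)) dt into ∫(-cos(5*u)) du: now ∫(-cos(5*u)) du.
Step 2. Evaluate the standard form: now -sin(5*u)/5.
Step 3. Substitute back u = t**3 - 1: now -sin(5*t**3 - 5)/5.
Answer: -sin(5*t**3 - 5)/5.


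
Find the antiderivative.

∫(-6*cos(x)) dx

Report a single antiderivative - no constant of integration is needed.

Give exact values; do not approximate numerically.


Answer: -6*sin(x).


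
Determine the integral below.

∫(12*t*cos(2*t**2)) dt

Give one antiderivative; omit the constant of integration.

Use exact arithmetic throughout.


Answer: 3*sin(2*t**2).


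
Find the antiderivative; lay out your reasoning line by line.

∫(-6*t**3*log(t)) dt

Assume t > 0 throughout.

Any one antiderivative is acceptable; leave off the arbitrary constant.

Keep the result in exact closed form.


Step 1. Integrate ∫(-6*t**3*log(t)) dt by parts with u = log(t), dv = (-6*t**3) dt, so v = -3*t**4/2 [assuming t > 0]: now -3*t**4*log(t)/2 + ∫(3*t**3/2) dt.
Step 2. Evaluate the standard form: now -3*t**4*log(t)/2 + 3*t**4/8.
Answer: -3*t**4*log(t)/2 + 3*t**4/8.


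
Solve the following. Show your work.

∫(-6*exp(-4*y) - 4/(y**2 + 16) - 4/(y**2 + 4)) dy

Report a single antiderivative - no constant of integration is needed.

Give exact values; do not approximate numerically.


Step 1. Rewrite: now ∫(-4/(y**2 + 4)) dy + ∫(-4/(y**2 + 16)) dy + ∫(-6*exp(-4*y)) dy.
Step 2. Evaluate the standard form: now ∫(-4/(y**2 + 4)) dy + ∫(-4/(y**2 + 16)) dy + 3*exp(-4*y)/2.
Step 3. Evaluate the standard form: now -2*atan(y/2) + ∫(-4/(y**2 + 16)) dy + 3*exp(-4*y)/2.
Step 4. Evaluate the standard form: now -atan(y/4) - 2*atan(y/2) + 3*exp(-4*y)/2.
Answer: -atan(y/4) - 2*atan(y/2) + 3*exp(-4*y)/2.


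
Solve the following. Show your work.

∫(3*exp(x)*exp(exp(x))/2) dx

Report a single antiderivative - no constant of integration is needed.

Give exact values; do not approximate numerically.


Step 1. Substitute u = exp(x), turning ∫(3*exp(x)*exp(exp(x))/2) dx into ∫(3*exp(u)/2) du: now ∫(3*exp(u)/2) du.
Step 2. Evaluate the standard form: now 3*exp(u)/2.
Step 3. Substitute back u = exp(x): now 3*exp(exp(x))/2.
Answer: 3*exp(exp(x))/2.


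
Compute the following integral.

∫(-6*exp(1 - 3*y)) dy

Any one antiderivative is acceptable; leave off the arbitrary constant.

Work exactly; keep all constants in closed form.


Answer: 2*exp(1 - 3*y).


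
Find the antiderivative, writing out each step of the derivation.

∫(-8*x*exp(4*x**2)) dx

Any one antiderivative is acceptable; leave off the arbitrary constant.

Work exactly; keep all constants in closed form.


Step 1. Substitute u = x**2, turning ∫(-8*x*exp(4*x**2)) dx into ∫(-4*exp(4*u)) du: now ∫(-4*exp(4*u)) du.
Step 2. Evaluate the standard form: now -exp(4*u).
Step 3. Substitute back u = x**2: now -exp(4*x**2).
Answer: -exp(4*x**2).


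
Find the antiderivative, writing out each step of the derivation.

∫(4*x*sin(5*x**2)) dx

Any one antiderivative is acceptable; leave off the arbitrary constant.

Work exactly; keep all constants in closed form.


Step 1. Substitute u = x**2, turning ∫(4*x*sin(5*x**2)) dx into ∫(2*sin(5*u)) du: now ∫(2*sin(5*u)) du.
Step 2. Evaluate the standard form: now -2*cos(5*u)/5.
Step 3. Substitute back u = x**2: now -2*cos(5*x**2)/5.
Answer: -2*cos(5*x**2)/5.


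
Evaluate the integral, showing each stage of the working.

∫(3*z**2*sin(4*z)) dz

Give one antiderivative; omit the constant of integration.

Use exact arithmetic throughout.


Step 1. Integrate ∫(3*z**2*sin(4*z)) dz by parts with u = z**2, dv = (3*sin(4*z)) dz, so v = -3*cos(4*z)/4: now -3*z**2*cos(4*z)/4 + ∫(3*z*cos(4*z)/2) dz.
Step 2. Integrate ∫(3*z*cos(4*z)/2) dz by parts with u = z, dv = (3*cos(4*z)/2) dz, so v = 3*sin(4*z)/8: now -3*z**2*cos(4*z)/4 + 3*z*sin(4*z)/8 + ∫(-3*sin(4*z)/8) dz.
Step 3. Evaluate the standard form: now -3*z**2*cos(4*z)/4 + 3*z*sin(4*z)/8 + 3*cos(4*z)/32.
Answer: -3*z**2*cos(4*z)/4 + 3*z*sin(4*z)/8 + 3*cos(4*z)/32.


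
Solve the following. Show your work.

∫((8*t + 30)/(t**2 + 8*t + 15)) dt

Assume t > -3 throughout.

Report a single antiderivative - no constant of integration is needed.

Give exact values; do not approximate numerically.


Step 1. Decompose ∫((8*t + 30)/(t**2 + 8*t + 15)) dt by partial fractions, (8*t + 30)/(t**2 + 8*t + 15) = 5/(t + 5) + 3/(t + 3): now ∫(3/(t + 3)) dt + ∫(5/(t + 5)) dt.
Step 2. Evaluate the standard form [assuming t > -3]: now 3*log(t + 3) + ∫(5/(t + 5)) dt.
Step 3. Evaluate the standard form [assuming t > -5]: now 3*log(t + 3) + 5*log(t + 5).
Answer: 3*log(t + 3) + 5*log(t + 5).


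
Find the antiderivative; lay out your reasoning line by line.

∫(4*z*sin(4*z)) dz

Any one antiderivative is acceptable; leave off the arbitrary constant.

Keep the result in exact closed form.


Step 1. Integrate ∫(4*z*sin(4*z)) dz by parts with u = z, dv = (4*sin(4*z)) dz, so v = -cos(4*z): now -z*cos(4*z) + ∫(cos(4*z)) dz.
Step 2. Evaluate the standard form: now -z*cos(4*z) + sin(4*z)/4.
Answer: -z*cos(4*z) + sin(4*z)/4.


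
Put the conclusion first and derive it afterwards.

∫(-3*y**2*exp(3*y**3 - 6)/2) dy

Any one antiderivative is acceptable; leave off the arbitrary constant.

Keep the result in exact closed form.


The answer is -exp(3*y**3 - 6)/6.
Step 1. Substitute u = y**3 - 2, turning ∫(-3*y**2*exp(3*y**3 - 6)/2) dy into ∫(-exp(3*u)/2) du: now ∫(-exp(3*u)/2) du.
Step 2. Evaluate the standard form: now -exp(3*u)/6.
Step 3. Substitute back u = y**3 - 2: now -exp(3*y**3 - 6)/6.
Answer: -exp(3*y**3 - 6)/6.


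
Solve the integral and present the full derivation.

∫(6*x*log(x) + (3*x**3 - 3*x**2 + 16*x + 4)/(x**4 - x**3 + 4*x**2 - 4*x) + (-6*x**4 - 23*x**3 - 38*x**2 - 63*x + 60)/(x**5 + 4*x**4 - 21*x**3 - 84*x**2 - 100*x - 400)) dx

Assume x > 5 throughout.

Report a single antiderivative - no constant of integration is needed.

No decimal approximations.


Step 1. Rewrite: now ∫(6*x*log(x)) dx + ∫((3*x**3 - 3*x**2 + 16*x + 4)/(x**4 - x**3 + 4*x**2 - 4*x)) dx + ∫((-6*x**4 - 23*x**3 - 38*x**2 - 63*x + 60)/(x**5 + 4*x**4 - 21*x**3 - 84*x**2 - 100*x - 400)) dx.
Step 2. Integrate ∫(6*x*log(x)) dx by parts with u = log(x), dv = (6*x) dx, so v = 3*x**2 [assuming x > 0]: now 3*x**2*log(x) + ∫(-3*x) dx + ∫((3*x**3 - 3*x**2 + 16*x + 4)/(x**4 - x**3 + 4*x**2 - 4*x)) dx + ∫((-6*x**4 - 23*x**3 - 38*x**2 - 63*x + 60)/(x**5 + 4*x**4 - 21*x**3 - 84*x**2 - 100*x - 400)) dx.
Step 3. Evaluate the standard form: now 3*x**2*log(x) - 3*x**2/2 + ∫((3*x**3 - 3*x**2 + 16*x + 4)/(x**4 - x**3 + 4*x**2 - 4*x)) dx + ∫((-6*x**4 - 23*x**3 - 38*x**2 - 63*x + 60)/(x**5 + 4*x**4 - 21*x**3 - 84*x**2 - 100*x - 400)) dx.
Step 4. Decompose ∫((-6*x**4 - 23*x**3 - 38*x**2 - 63*x + 60)/(x**5 + 4*x**4 - 21*x**3 - 84*x**2 - 100*x - 400)) dx by partial fractions, (-6*x**4 - 23*x**3 - 38*x**2 - 63*x + 60)/(x**5 + 4*x**4 - 21*x**3 - 84*x**2 - 100*x - 400) = -1/(x**2 + 4) - 5/(x + 5) + 2/(x + 4) - 3/(x - 5): now 3*x**2*log(x) - 3*x**2/2 + ∫((3*x**3 - 3*x**2 + 16*x + 4)/(x**4 - x**3 + 4*x**2 - 4*x)) dx + ∫(-3/(x - 5)) dx + ∫(2/(x + 4)) dx + ∫(-5/(x + 5)) dx + ∫(-1/(x**2 + 4)) dx.
Step 5. Evaluate the standard form [assuming x > -5]: now 3*x**2*log(x) - 3*x**2/2 - 5*log(x + 5) + ∫((3*x**3 - 3*x**2 + 16*x + 4)/(x**4 - x**3 + 4*x**2 - 4*x)) dx + ∫(-3/(x - 5)) dx + ∫(2/(x + 4)) dx + ∫(-1/(x**2 + 4)) dx.
Step 6. Evaluate the standard form [assuming x > -4]: now 3*x**2*log(x) - 3*x**2/2 + 2*log(x + 4) - 5*log(x + 5) + ∫((3*x**3 - 3*x**2 + 16*x + 4)/(x**4 - x**3 + 4*x**2 - 4*x)) dx + ∫(-3/(x - 5)) dx + ∫(-1/(x**2 + 4)) dx.
Step 7. Evaluate the standard form [assuming x > 5]: now 3*x**2*log(x) - 3*x**2/2 - 3*log(x - 5) + 2*log(x + 4) - 5*log(x + 5) + ∫((3*x**3 - 3*x**2 + 16*x + 4)/(x**4 - x**3 + 4*x**2 - 4*x)) dx + ∫(-1/(x**2 + 4)) dx.
Step 8. Evaluate the standard form: now 3*x**2*log(x) - 3*x**2/2 - 3*log(x - 5) + 2*log(x + 4) - 5*log(x + 5) - atan(x/2)/2 + ∫((3*x**3 - 3*x**2 + 16*x + 4)/(x**4 - x**3 + 4*x**2 - 4*x)) dx.
Step 9. Decompose ∫((3*x**3 - 3*x**2 + 16*x + 4)/(x**4 - x**3 + 4*x**2 - 4*x)) dx by partial fractions, (3*x**3 - 3*x**2 + 16*x + 4)/(x**4 - x**3 + 4*x**2 - 4*x) = -4/(x**2 + 4) + 4/(x - 1) - 1/x: now 3*x**2*log(x) - 3*x**2/2 - 3*log(x - 5) + 2*log(x + 4) - 5*log(x + 5) - atan(x/2)/2 + ∫(-1/x) dx + ∫(4/(x - 1)) dx + ∫(-4/(x**2 + 4)) dx.
Step 10. Evaluate the standard form [assuming x > 1]: now 3*x**2*log(x) - 3*x**2/2 - 3*log(x - 5) + 4*log(x - 1) + 2*log(x + 4) - 5*log(x + 5) - atan(x/2)/2 + ∫(-1/x) dx + ∫(-4/(x**2 + 4)) dx.
Step 11. Evaluate the standard form [assuming x > 0]: now 3*x**2*log(x) - 3*x**2/2 - log(x) - 3*log(x - 5) + 4*log(x - 1) + 2*log(x + 4) - 5*log(x + 5) - atan(x/2)/2 + ∫(-4/(x**2 + 4)) dx.
Step 12. Evaluate the standard form: now 3*x**2*log(x) - 3*x**2/2 - log(x) - 3*log(x - 5) + 4*log(x - 1) + 2*log(x + 4) - 5*log(x + 5) - 5*atan(x/2)/2.
Answer: 3*x**2*log(x) - 3*x**2/2 - log(x) - 3*log(x - 5) + 4*log(x - 1) + 2*log(x + 4) - 5*log(x + 5) - 5*atan(x/2)/2.


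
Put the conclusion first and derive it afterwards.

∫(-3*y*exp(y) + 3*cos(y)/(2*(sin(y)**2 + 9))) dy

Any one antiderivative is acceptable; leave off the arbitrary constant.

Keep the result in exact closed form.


The answer is -3*y*exp(y) + 3*exp(y) + atan(sin(y)/3)/2.
Step 1. Rewrite: now ∫(-3*y*exp(y)) dy + ∫(3*cos(y)/(2*(sin(y)**2 + 9))) dy.
Step 2. Integrate ∫(-3*y*exp(y)) dy by parts with u = y, dv = (-3*exp(y)) dy, so v = -3*exp(y): now -3*y*exp(y) + ∫(3*cos(y)/(2*(sin(y)**2 + 9))) dy + ∫(3*exp(y)) dy.
Step 3. Evaluate the standard form: now -3*y*exp(y) + 3*exp(y) + ∫(3*cos(y)/(2*(sin(y)**2 + 9))) dy.
Step 4. Substitute u = sin(y), turning ∫(3*cos(y)/(2*(sin(y)**2 + 9))) dy into ∫(3/(2*(u**2 + 9))) du: now -3*y*exp(y) + 3*exp(y) + ∫(3/(2*(u**2 + 9))) du.
Step 5. Evaluate the standard form: now -3*y*exp(y) + 3*exp(y) + atan(u/3)/2.
Step 6. Substitute back u = sin(y): now -3*y*exp(y) + 3*exp(y) + atan(sin(y)/3)/2.
Answer: -3*y*exp(y) + 3*exp(y) + atan(sin(y)/3)/2.


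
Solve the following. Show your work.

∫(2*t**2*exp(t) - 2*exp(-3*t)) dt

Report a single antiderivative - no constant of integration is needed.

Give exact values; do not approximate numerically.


Step 1. Rewrite: now ∫(2*t**2*exp(t)) dt + ∫(-2*exp(-3*t)) dt.
Step 2. Integrate ∫(2*t**2*exp(t)) dt by parts with u = t**2, dv = (2*exp(t)) dt, so v = 2*exp(t): now 2*t**2*exp(t) + ∫(-4*t*exp(t)) dt + ∫(-2*exp(-3*t)) dt.
Step 3. Integrate ∫(-4*t*exp(t)) dt by parts with u = t, dv = (-4*exp(t)) dt, so v = -4*exp(t): now 2*t**2*exp(t) - 4*t*exp(t) + ∫(-2*exp(-3*t)) dt + ∫(4*exp(t)) dt.
Step 4. Evaluate the standard form: now 2*t**2*exp(t) - 4*t*exp(t) + 4*exp(t) + ∫(-2*exp(-3*t)) dt.
Step 5. Evaluate the standard form: now 2*t**2*exp(t) - 4*t*exp(t) + 4*exp(t) + 2*exp(-3*t)/3.
Answer: 2*t**2*exp(t) - 4*t*exp(t) + 4*exp(t) + 2*exp(-3*t)/3.


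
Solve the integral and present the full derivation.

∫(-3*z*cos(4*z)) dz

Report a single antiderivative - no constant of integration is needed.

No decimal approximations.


Step 1. Integrate ∫(-3*z*cos(4*z)) dz by parts with u = z, dv = (-3*cos(4*z)) dz, so v = -3*sin(4*z)/4: now -3*z*sin(4*z)/4 + ∫(3*sin(4*z)/4) dz.
Step 2. Evaluate the standard form: now -3*z*sin(4*z)/4 - 3*cos(4*z)/16.
Answer: -3*z*sin(4*z)/4 - 3*cos(4*z)/16.


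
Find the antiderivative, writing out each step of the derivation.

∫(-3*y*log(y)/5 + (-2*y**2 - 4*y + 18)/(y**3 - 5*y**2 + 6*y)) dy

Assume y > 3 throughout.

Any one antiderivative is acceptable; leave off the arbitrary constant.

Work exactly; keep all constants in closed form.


Step 1. Rewrite: now ∫(-3*y*log(y)/5) dy + ∫((-2*y**2 - 4*y + 18)/(y**3 - 5*y**2 + 6*y)) dy.
Step 2. Integrate ∫(-3*y*log(y)/5) dy by parts with u = log(y), dv = (-3*y/5) dy, so v = -3*y**2/10 [assuming y > 0]: now -3*y**2*log(y)/10 + ∫(3*y/10) dy + ∫((-2*y**2 - 4*y + 18)/(y**3 - 5*y**2 + 6*y)) dy.
Step 3. Evaluate the standard form: now -3*y**2*log(y)/10 + 3*y**2/20 + ∫((-2*y**2 - 4*y + 18)/(y**3 - 5*y**2 + 6*y)) dy.
Step 4. Decompose ∫((-2*y**2 - 4*y + 18)/(y**3 - 5*y**2 + 6*y)) dy by partial fractions, (-2*y**2 - 4*y + 18)/(y**3 - 5*y**2 + 6*y) = -1/(y - 2) - 4/(y - 3) + 3/y: now -3*y**2*log(y)/10 + 3*y**2/20 + ∫(3/y) dy + ∫(-4/(y - 3)) dy + ∫(-1/(y - 2)) dy.
Step 5. Evaluate the standard form [assuming y > 3]: now -3*y**2*log(y)/10 + 3*y**2/20 - 4*log(y - 3) + ∫(3/y) dy + ∫(-1/(y - 2)) dy.
Step 6. Evaluate the standard form [assuming y > 2]: now -3*y**2*log(y)/10 + 3*y**2/20 - 4*log(y - 3) - log(y - 2) + ∫(3/y) dy.
Step 7. Evaluate the standard form [assuming y > 0]: now -3*y**2*log(y)/10 + 3*y**2/20 + 3*log(y) - 4*log(y - 3) - log(y - 2).
Answer: -3*y**2*log(y)/10 + 3*y**2/20 + 3*log(y) - 4*log(y - 3) - log(y - 2).


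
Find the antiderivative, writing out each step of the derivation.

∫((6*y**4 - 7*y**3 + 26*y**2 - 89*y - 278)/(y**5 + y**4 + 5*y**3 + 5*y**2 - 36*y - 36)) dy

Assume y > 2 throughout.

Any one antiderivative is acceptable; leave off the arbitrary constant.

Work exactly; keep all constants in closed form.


Step 1. Decompose ∫((6*y**4 - 7*y**3 + 26*y**2 - 89*y - 278)/(y**5 + y**4 + 5*y**3 + 5*y**2 - 36*y - 36)) dy by partial fractions, (6*y**4 - 7*y**3 + 26*y**2 - 89*y - 278)/(y**5 + y**4 + 5*y**3 + 5*y**2 - 36*y - 36) = 2/(y**2 + 9) + 3/(y + 2) + 5/(y + 1) - 2/(y - 2): now ∫(-2/(y - 2)) dy + ∫(5/(y + 1)) dy + ∫(3/(y + 2)) dy + ∫(2/(y**2 + 9)) dy.
Step 2. Evaluate the standard form [assuming y > -1]: now 5*log(y + 1) + ∫(-2/(y - 2)) dy + ∫(3/(y + 2)) dy + ∫(2/(y**2 + 9)) dy.
Step 3. Evaluate the standard form [assuming y > -2]: now 5*log(y + 1) + 3*log(y + 2) + ∫(-2/(y - 2)) dy + ∫(2/(y**2 + 9)) dy.
Step 4. Evaluate the standard form [assuming y > 2]: now -2*log(y - 2) + 5*log(y + 1) + 3*log(y + 2) + ∫(2/(y**2 + 9)) dy.
Step 5. Evaluate the standard form: now -2*log(y - 2) + 5*log(y + 1) + 3*log(y + 2) + 2*atan(y/3)/3.
Answer: -2*log(y - 2) + 5*log(y + 1) + 3*log(y + 2) + 2*atan(y/3)/3.


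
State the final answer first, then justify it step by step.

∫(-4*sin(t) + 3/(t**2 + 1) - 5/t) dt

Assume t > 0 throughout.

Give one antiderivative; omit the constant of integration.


The answer is -5*log(t) + 4*cos(t) + 3*atan(t).
Step 1. Rewrite: now ∫(-5/t) dt + ∫(3/(t**2 + 1)) dt + ∫(-4*sin(t)) dt.
Step 2. Evaluate the standard form [assuming t > 0]: now -5*log(t) + ∫(3/(t**2 + 1)) dt + ∫(-4*sin(t)) dt.
Step 3. Evaluate the standard form: now -5*log(t) + 4*cos(t) + ∫(3/(t**2 + 1)) dt.
Step 4. Evaluate the standard form: now -5*log(t) + 4*cos(t) + 3*atan(t).
Answer: -5*log(t) + 4*cos(t) + 3*atan(t).


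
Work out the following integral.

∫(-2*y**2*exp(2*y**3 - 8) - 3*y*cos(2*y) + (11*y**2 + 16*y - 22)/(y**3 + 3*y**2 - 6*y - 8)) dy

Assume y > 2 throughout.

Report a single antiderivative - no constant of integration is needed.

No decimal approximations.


Answer: -3*y*sin(2*y)/2 - exp(2*y**3 - 8)/3 + 3*log(y - 2) + 3*log(y + 1) + 5*log(y + 4) - 3*cos(2*y)/4.


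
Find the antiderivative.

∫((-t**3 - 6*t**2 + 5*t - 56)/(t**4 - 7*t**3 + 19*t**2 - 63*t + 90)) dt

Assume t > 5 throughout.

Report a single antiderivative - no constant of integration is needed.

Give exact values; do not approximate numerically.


Answer: -3*log(t - 5) + 2*log(t - 2) - 2*atan(t/3)/3.


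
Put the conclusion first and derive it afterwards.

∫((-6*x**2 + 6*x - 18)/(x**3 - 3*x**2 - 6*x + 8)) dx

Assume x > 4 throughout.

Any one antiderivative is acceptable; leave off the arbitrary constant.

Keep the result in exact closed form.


The answer is -5*log(x - 4) + 2*log(x - 1) - 3*log(x + 2).
Step 1. Decompose ∫((-6*x**2 + 6*x - 18)/(x**3 - 3*x**2 - 6*x + 8)) dx by partial fractions, (-6*x**2 + 6*x - 18)/(x**3 - 3*x**2 - 6*x + 8) = -3/(x + 2) + 2/(x - 1) - 5/(x - 4): now ∫(-5/(x - 4)) dx + ∫(2/(x - 1)) dx + ∫(-3/(x + 2)) dx.
Step 2. Evaluate the standard form [assuming x > 1]: now 2*log(x - 1) + ∫(-5/(x - 4)) dx + ∫(-3/(x + 2)) dx.
Step 3. Evaluate the standard form [assuming x > -2]: now 2*log(x - 1) - 3*log(x + 2) + ∫(-5/(x - 4)) dx.
Step 4. Evaluate the standard form [assuming x > 4]: now -5*log(x - 4) + 2*log(x - 1) - 3*log(x + 2).
Answer: -5*log(x - 4) + 2*log(x - 1) - 3*log(x + 2).


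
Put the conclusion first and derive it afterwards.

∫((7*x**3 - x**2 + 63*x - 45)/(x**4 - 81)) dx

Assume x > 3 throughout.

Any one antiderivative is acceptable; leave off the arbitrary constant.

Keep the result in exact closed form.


The answer is 3*log(x - 3) + 4*log(x + 3) + 2*atan(x/3)/3.
Step 1. Decompose ∫((7*x**3 - x**2 + 63*x - 45)/(x**4 - 81)) dx by partial fractions, (7*x**3 - x**2 + 63*x - 45)/(x**4 - 81) = 2/(x**2 + 9) + 4/(x + 3) + 3/(x - 3): now ∫(3/(x - 3)) dx + ∫(4/(x + 3)) dx + ∫(2/(x**2 + 9)) dx.
Step 2. Evaluate the standard form [assuming x > -3]: now 4*log(x + 3) + ∫(3/(x - 3)) dx + ∫(2/(x**2 + 9)) dx.
Step 3. Evaluate the standard form [assuming x > 3]: now 3*log(x - 3) + 4*log(x + 3) + ∫(2/(x**2 + 9)) dx.
Step 4. Evaluate the standard form: now 3*log(x - 3) + 4*log(x + 3) + 2*atan(x/3)/3.
Answer: 3*log(x - 3) + 4*log(x + 3) + 2*atan(x/3)/3.


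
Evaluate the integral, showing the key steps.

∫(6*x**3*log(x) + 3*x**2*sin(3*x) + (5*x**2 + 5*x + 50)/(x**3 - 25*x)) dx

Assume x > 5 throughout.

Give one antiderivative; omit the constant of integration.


Step 1. Rewrite: now ∫(3*x**2*sin(3*x)) dx + ∫(6*x**3*log(x)) dx + ∫((5*x**2 + 5*x + 50)/(x**3 - 25*x)) dx.
Step 2. Decompose ∫((5*x**2 + 5*x + 50)/(x**3 - 25*x)) dx by partial fractions, (5*x**2 + 5*x + 50)/(x**3 - 25*x) = 3/(x + 5) + 4/(x - 5) - 2/x: now ∫(-2/x) dx + ∫(3*x**2*sin(3*x)) dx + ∫(6*x**3*log(x)) dx + ∫(4/(x - 5)) dx + ∫(3/(x + 5)) dx.
Step 3. Evaluate the standard form [assuming x > 0]: now -2*log(x) + ∫(3*x**2*sin(3*x)) dx + ∫(6*x**3*log(x)) dx + ∫(4/(x - 5)) dx + ∫(3/(x + 5)) dx.
Step 4. Evaluate the standard form [assuming x > 5]: now -2*log(x) + 4*log(x - 5) + ∫(3*x**2*sin(3*x)) dx + ∫(6*x**3*log(x)) dx + ∫(3/(x + 5)) dx.
Step 5. Evaluate the standard form [assuming x > -5]: now -2*log(x) + 4*log(x - 5) + 3*log(x + 5) + ∫(3*x**2*sin(3*x)) dx + ∫(6*x**3*log(x)) dx.
Step 6. Integrate ∫(3*x**2*sin(3*x)) dx by parts with u = x**2, dv = (3*sin(3*x)) dx, so v = -cos(3*x): now -x**2*cos(3*x) - 2*log(x) + 4*log(x - 5) + 3*log(x + 5) + ∫(2*x*cos(3*x)) dx + ∫(6*x**3*log(x)) dx.
Step 7. Integrate ∫(2*x*cos(3*x)) dx by parts with u = x, dv = (2*cos(3*x)) dx, so v = 2*sin(3*x)/3: now -x**2*cos(3*x) + 2*x*sin(3*x)/3 - 2*log(x) + 4*log(x - 5) + 3*log(x + 5) + ∫(6*x**3*log(x)) dx + ∫(-2*sin(3*x)/3) dx.
Step 8. Evaluate the standard form: now -x**2*cos(3*x) + 2*x*sin(3*x)/3 - 2*log(x) + 4*log(x - 5) + 3*log(x + 5) + 2*cos(3*x)/9 + ∫(6*x**3*log(x)) dx.
Step 9. Integrate ∫(6*x**3*log(x)) dx by parts with u = log(x), dv = (6*x**3) dx, so v = 3*x**4/2 [assuming x > 0]: now 3*x**4*log(x)/2 - x**2*cos(3*x) + 2*x*sin(3*x)/3 - 2*log(x) + 4*log(x - 5) + 3*log(x + 5) + 2*cos(3*x)/9 + ∫(-3*x**3/2) dx.
Step 10. Evaluate the standard form: now 3*x**4*log(x)/2 - 3*x**4/8 - x**2*cos(3*x) + 2*x*sin(3*x)/3 - 2*log(x) + 4*log(x - 5) + 3*log(x + 5) + 2*cos(3*x)/9.
Answer: 3*x**4*log(x)/2 - 3*x**4/8 - x**2*cos(3*x) + 2*x*sin(3*x)/3 - 2*log(x) + 4*log(x - 5) + 3*log(x + 5) + 2*cos(3*x)/9.


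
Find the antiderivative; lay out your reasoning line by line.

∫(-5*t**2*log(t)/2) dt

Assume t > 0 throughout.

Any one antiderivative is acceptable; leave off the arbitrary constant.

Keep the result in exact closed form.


Step 1. Integrate ∫(-5*t**2*log(t)/2) dt by parts with u = log(t), dv = (-5*t**2/2) dt, so v = -5*t**3/6 [assuming t > 0]: now -5*t**3*log(t)/6 + ∫(5*t**2/6) dt.
Step 2. Evaluate the standard form: now -5*t**3*log(t)/6 + 5*t**3/18.
Answer: -5*t**3*log(t)/6 + 5*t**3/18.


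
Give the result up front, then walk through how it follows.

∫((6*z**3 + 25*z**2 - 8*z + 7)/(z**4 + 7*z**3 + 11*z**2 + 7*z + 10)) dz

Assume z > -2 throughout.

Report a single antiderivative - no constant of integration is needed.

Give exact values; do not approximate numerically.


The answer is 5*log(z + 2) + log(z + 5) - 2*atan(z).
Step 1. Decompose ∫((6*z**3 + 25*z**2 - 8*z + 7)/(z**4 + 7*z**3 + 11*z**2 + 7*z + 10)) dz by partial fractions, (6*z**3 + 25*z**2 - 8*z + 7)/(z**4 + 7*z**3 + 11*z**2 + 7*z + 10) = -2/(z**2 + 1) + 1/(z + 5) + 5/(z + 2): now ∫(5/(z + 2)) dz + ∫(1/(z + 5)) dz + ∫(-2/(z**2 + 1)) dz.
Step 2. Evaluate the standard form [assuming z > -2]: now 5*log(z + 2) + ∫(1/(z + 5)) dz + ∫(-2/(z**2 + 1)) dz.
Step 3. Evaluate the standard form [assuming z > -5]: now 5*log(z + 2) + log(z + 5) + ∫(-2/(z**2 + 1)) dz.
Step 4. Evaluate the standard form: now 5*log(z + 2) + log(z + 5) - 2*atan(z).
Answer: 5*log(z + 2) + log(z + 5) - 2*atan(z).


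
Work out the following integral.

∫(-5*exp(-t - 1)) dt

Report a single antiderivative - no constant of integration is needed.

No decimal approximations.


Answer: 5*exp(-t - 1).


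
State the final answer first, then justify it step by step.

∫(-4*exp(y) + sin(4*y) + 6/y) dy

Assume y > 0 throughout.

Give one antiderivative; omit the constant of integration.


The answer is -4*exp(y) + 6*log(y) - cos(4*y)/4.
Step 1. Rewrite: now ∫(6/y) dy + ∫(-4*exp(y)) dy + ∫(sin(4*y)) dy.
Step 2. Evaluate the standard form: now -4*exp(y) + ∫(6/y) dy + ∫(sin(4*y)) dy.
Step 3. Evaluate the standard form [assuming y > 0]: now -4*exp(y) + 6*log(y) + ∫(sin(4*y)) dy.
Step 4. Evaluate the standard form: now -4*exp(y) + 6*log(y) - cos(4*y)/4.
Answer: -4*exp(y) + 6*log(y) - cos(4*y)/4.


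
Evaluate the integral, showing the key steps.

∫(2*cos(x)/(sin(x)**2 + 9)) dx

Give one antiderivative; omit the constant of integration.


Step 1. Substitute u = sin(x), turning ∫(2*cos(x)/(sin(x)**2 + 9)) dx into ∫(2/(u**2 + 9)) du: now ∫(2/(u**2 + 9)) du.
Step 2. Evaluate the standard form: now 2*atan(u/3)/3.
Step 3. Substitute back u = sin(x): now 2*atan(sin(x)/3)/3.
Answer: 2*atan(sin(x)/3)/3.
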